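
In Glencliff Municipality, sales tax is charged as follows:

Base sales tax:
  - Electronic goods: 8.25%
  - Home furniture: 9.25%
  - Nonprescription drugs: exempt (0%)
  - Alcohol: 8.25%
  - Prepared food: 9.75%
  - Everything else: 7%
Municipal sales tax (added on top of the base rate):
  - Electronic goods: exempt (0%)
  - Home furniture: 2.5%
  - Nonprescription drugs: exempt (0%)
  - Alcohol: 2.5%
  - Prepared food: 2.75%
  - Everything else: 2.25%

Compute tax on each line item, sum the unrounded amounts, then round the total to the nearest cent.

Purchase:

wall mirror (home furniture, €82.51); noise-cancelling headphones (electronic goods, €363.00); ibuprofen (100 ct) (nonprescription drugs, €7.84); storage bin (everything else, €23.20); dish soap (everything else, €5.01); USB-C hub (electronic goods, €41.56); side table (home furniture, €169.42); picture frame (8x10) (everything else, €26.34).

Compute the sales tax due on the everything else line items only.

€5.05

Storage bin €23.20: everything else → 7% + 2.25% municipal = 9.25% → €2.146
Dish soap €5.01: everything else → 7% + 2.25% municipal = 9.25% → €0.463425
Picture frame (8x10) €26.34: everything else → 7% + 2.25% municipal = 9.25% → €2.43645
Tax on everything else: unrounded sum = €5.045875 → €5.05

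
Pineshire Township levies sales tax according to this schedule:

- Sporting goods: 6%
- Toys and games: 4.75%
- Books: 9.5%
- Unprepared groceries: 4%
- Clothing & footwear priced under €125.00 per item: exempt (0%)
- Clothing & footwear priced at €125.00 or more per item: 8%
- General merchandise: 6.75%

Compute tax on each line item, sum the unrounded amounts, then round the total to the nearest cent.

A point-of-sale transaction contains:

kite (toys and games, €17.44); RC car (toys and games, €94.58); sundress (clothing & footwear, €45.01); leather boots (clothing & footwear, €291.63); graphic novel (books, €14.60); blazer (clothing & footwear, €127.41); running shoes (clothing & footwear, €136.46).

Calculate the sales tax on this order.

€51.15

Kite €17.44: toys and games → 4.75% → €0.8284
RC car €94.58: toys and games → 4.75% → €4.49255
Sundress €45.01: clothing & footwear, under €125.00 → 0% → €0.00
Leather boots €291.63: clothing & footwear, €125.00 or more → 8% → €23.3304
Graphic novel €14.60: books → 9.5% → €1.387
Blazer €127.41: clothing & footwear, €125.00 or more → 8% → €10.1928
Running shoes €136.46: clothing & footwear, €125.00 or more → 8% → €10.9168
Unrounded tax sum = €51.14795 → €51.15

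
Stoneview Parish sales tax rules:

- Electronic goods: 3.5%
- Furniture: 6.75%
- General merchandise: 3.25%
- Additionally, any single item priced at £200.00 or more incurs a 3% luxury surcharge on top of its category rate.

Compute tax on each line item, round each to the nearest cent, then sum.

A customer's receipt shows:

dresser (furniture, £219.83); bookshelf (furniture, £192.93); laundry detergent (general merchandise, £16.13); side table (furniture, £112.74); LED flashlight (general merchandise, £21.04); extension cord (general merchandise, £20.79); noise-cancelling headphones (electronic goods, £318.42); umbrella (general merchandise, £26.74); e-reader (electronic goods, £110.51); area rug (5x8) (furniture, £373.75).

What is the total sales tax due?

£105.82

Dresser £219.83: furniture → 6.75% + 3% surcharge = 9.75% → £21.43
Bookshelf £192.93: furniture → 6.75% → £13.02
Laundry detergent £16.13: general merchandise → 3.25% → £0.52
Side table £112.74: furniture → 6.75% → £7.61
LED flashlight £21.04: general merchandise → 3.25% → £0.68
Extension cord £20.79: general merchandise → 3.25% → £0.68
Noise-cancelling headphones £318.42: electronic goods → 3.5% + 3% surcharge = 6.5% → £20.70
Umbrella £26.74: general merchandise → 3.25% → £0.87
E-reader £110.51: electronic goods → 3.5% → £3.87
Area rug (5x8) £373.75: furniture → 6.75% + 3% surcharge = 9.75% → £36.44
Total tax = £21.43 + £13.02 + £0.52 + £7.61 + £0.68 + £0.68 + £20.70 + £0.87 + £3.87 + £36.44 = £105.82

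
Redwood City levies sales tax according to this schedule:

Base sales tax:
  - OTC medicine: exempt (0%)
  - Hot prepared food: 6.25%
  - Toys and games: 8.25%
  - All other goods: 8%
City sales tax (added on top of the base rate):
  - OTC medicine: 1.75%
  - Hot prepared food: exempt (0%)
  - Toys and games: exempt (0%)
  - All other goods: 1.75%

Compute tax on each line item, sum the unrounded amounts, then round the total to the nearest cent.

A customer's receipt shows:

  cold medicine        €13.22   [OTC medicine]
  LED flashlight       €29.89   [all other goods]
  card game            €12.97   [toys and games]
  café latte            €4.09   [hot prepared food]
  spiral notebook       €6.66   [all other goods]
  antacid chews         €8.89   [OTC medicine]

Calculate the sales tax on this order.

Cold medicine €13.22: OTC medicine → 0% + 1.75% city = 1.75% → €0.23135
LED flashlight €29.89: all other goods → 8% + 1.75% city = 9.75% → €2.914275
Card game €12.97: toys and games → 8.25% + 0% city = 8.25% → €1.070025
Café latte €4.09: hot prepared food → 6.25% + 0% city = 6.25% → €0.255625
Spiral notebook €6.66: all other goods → 8% + 1.75% city = 9.75% → €0.64935
Antacid chews €8.89: OTC medicine → 0% + 1.75% city = 1.75% → €0.155575
Unrounded tax sum = €5.2762 → €5.28

€5.28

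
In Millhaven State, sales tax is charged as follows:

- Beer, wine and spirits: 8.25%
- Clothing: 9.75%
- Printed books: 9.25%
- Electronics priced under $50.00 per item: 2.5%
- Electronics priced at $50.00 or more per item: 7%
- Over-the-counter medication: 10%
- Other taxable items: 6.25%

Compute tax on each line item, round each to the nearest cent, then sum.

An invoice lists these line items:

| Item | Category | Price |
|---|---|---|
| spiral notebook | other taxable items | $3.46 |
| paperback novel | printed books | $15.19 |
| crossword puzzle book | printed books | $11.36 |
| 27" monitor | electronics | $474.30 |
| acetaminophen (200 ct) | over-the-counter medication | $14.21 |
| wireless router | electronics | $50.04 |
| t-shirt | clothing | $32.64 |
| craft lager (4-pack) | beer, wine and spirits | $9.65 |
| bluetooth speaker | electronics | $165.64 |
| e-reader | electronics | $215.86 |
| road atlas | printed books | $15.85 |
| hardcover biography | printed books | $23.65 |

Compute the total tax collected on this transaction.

$75.14

Spiral notebook $3.46: other taxable items → 6.25% → $0.22
Paperback novel $15.19: printed books → 9.25% → $1.41
Crossword puzzle book $11.36: printed books → 9.25% → $1.05
27" monitor $474.30: electronics, $50.00 or more → 7% → $33.20
Acetaminophen (200 ct) $14.21: over-the-counter medication → 10% → $1.42
Wireless router $50.04: electronics, $50.00 or more → 7% → $3.50
T-shirt $32.64: clothing → 9.75% → $3.18
Craft lager (4-pack) $9.65: beer, wine and spirits → 8.25% → $0.80
Bluetooth speaker $165.64: electronics, $50.00 or more → 7% → $11.59
E-reader $215.86: electronics, $50.00 or more → 7% → $15.11
Road atlas $15.85: printed books → 9.25% → $1.47
Hardcover biography $23.65: printed books → 9.25% → $2.19
Total tax = $0.22 + $1.41 + $1.05 + $33.20 + $1.42 + $3.50 + $3.18 + $0.80 + $11.59 + $15.11 + $1.47 + $2.19 = $75.14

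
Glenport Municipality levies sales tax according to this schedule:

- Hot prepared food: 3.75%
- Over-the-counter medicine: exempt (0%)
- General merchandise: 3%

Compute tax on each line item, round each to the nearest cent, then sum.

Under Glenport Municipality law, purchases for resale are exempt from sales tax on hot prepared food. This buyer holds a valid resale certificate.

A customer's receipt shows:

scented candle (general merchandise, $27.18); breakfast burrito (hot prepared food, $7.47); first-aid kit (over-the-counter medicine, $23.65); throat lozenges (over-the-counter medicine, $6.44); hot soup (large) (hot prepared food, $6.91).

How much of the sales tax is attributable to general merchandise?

$0.82

Scented candle $27.18: general merchandise → 3% → $0.82
Tax on general merchandise = $0.82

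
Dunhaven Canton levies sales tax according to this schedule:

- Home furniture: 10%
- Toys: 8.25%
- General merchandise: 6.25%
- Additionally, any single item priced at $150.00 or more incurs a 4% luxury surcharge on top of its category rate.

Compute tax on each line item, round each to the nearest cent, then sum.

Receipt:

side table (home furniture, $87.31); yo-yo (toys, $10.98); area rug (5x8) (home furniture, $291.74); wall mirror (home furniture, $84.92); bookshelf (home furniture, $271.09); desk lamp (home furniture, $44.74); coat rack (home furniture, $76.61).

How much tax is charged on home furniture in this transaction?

$108.14

Side table $87.31: home furniture → 10% → $8.73
Area rug (5x8) $291.74: home furniture → 10% + 4% surcharge = 14% → $40.84
Wall mirror $84.92: home furniture → 10% → $8.49
Bookshelf $271.09: home furniture → 10% + 4% surcharge = 14% → $37.95
Desk lamp $44.74: home furniture → 10% → $4.47
Coat rack $76.61: home furniture → 10% → $7.66
Tax on home furniture = $8.73 + $40.84 + $8.49 + $37.95 + $4.47 + $7.66 = $108.14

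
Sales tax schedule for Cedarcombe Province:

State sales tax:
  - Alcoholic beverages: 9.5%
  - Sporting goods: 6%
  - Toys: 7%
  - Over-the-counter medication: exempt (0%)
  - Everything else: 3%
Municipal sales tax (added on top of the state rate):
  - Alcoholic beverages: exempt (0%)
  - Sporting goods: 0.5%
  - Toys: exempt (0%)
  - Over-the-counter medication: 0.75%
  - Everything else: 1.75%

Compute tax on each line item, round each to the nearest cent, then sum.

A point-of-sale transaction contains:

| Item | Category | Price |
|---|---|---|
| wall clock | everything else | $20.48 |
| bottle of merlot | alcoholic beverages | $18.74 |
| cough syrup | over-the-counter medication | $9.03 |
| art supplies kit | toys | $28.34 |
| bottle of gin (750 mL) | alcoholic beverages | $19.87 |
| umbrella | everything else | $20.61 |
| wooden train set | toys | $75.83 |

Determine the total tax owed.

$12.98

Wall clock $20.48: everything else → 3% + 1.75% municipal = 4.75% → $0.97
Bottle of merlot $18.74: alcoholic beverages → 9.5% + 0% municipal = 9.5% → $1.78
Cough syrup $9.03: over-the-counter medication → 0% + 0.75% municipal = 0.75% → $0.07
Art supplies kit $28.34: toys → 7% + 0% municipal = 7% → $1.98
Bottle of gin (750 mL) $19.87: alcoholic beverages → 9.5% + 0% municipal = 9.5% → $1.89
Umbrella $20.61: everything else → 3% + 1.75% municipal = 4.75% → $0.98
Wooden train set $75.83: toys → 7% + 0% municipal = 7% → $5.31
Total tax = $0.97 + $1.78 + $0.07 + $1.98 + $1.89 + $0.98 + $5.31 = $12.98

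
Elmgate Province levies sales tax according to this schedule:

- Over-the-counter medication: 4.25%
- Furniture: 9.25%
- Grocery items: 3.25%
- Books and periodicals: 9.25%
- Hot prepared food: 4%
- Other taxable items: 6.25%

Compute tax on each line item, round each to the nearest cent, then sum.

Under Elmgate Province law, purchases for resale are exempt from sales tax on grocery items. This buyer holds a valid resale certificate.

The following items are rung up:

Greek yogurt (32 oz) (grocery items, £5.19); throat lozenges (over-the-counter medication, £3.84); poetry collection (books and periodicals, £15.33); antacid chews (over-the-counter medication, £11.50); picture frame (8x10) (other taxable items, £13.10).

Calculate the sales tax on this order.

Greek yogurt (32 oz) £5.19: grocery items, buyer-exempt → 0% → £0.00
Throat lozenges £3.84: over-the-counter medication → 4.25% → £0.16
Poetry collection £15.33: books and periodicals → 9.25% → £1.42
Antacid chews £11.50: over-the-counter medication → 4.25% → £0.49
Picture frame (8x10) £13.10: other taxable items → 6.25% → £0.82
Total tax = £0.16 + £1.42 + £0.49 + £0.82 = £2.89

£2.89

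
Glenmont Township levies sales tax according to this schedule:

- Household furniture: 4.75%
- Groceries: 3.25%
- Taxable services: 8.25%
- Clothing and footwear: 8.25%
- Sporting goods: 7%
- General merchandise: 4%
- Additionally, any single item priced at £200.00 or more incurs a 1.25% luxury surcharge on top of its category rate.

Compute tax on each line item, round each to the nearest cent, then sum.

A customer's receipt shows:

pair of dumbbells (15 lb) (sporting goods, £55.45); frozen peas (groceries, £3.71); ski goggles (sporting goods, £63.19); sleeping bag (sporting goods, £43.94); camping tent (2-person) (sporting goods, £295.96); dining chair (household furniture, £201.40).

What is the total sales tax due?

Pair of dumbbells (15 lb) £55.45: sporting goods → 7% → £3.88
Frozen peas £3.71: groceries → 3.25% → £0.12
Ski goggles £63.19: sporting goods → 7% → £4.42
Sleeping bag £43.94: sporting goods → 7% → £3.08
Camping tent (2-person) £295.96: sporting goods → 7% + 1.25% surcharge = 8.25% → £24.42
Dining chair £201.40: household furniture → 4.75% + 1.25% surcharge = 6% → £12.08
Total tax = £3.88 + £0.12 + £4.42 + £3.08 + £24.42 + £12.08 = £48.00

£48.00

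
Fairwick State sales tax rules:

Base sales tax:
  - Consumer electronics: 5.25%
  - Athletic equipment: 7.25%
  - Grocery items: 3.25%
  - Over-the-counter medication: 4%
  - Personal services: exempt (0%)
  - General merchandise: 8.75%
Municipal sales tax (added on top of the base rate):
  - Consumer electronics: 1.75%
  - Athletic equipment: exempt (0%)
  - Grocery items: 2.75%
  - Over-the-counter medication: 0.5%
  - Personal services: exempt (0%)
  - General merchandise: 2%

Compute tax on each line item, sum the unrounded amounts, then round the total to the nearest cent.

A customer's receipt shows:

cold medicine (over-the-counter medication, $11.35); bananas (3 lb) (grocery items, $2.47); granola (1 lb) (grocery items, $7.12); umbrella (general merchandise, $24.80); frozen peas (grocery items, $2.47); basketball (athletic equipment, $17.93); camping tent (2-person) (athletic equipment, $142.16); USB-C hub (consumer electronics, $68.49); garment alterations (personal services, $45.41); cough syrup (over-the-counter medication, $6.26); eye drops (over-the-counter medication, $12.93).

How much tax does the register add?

Cold medicine $11.35: over-the-counter medication → 4% + 0.5% municipal = 4.5% → $0.51075
Bananas (3 lb) $2.47: grocery items → 3.25% + 2.75% municipal = 6% → $0.1482
Granola (1 lb) $7.12: grocery items → 3.25% + 2.75% municipal = 6% → $0.4272
Umbrella $24.80: general merchandise → 8.75% + 2% municipal = 10.75% → $2.666
Frozen peas $2.47: grocery items → 3.25% + 2.75% municipal = 6% → $0.1482
Basketball $17.93: athletic equipment → 7.25% + 0% municipal = 7.25% → $1.299925
Camping tent (2-person) $142.16: athletic equipment → 7.25% + 0% municipal = 7.25% → $10.3066
USB-C hub $68.49: consumer electronics → 5.25% + 1.75% municipal = 7% → $4.7943
Garment alterations $45.41: personal services → 0% + 0% municipal = 0% → $0.00
Cough syrup $6.26: over-the-counter medication → 4% + 0.5% municipal = 4.5% → $0.2817
Eye drops $12.93: over-the-counter medication → 4% + 0.5% municipal = 4.5% → $0.58185
Unrounded tax sum = $21.164725 → $21.16

$21.16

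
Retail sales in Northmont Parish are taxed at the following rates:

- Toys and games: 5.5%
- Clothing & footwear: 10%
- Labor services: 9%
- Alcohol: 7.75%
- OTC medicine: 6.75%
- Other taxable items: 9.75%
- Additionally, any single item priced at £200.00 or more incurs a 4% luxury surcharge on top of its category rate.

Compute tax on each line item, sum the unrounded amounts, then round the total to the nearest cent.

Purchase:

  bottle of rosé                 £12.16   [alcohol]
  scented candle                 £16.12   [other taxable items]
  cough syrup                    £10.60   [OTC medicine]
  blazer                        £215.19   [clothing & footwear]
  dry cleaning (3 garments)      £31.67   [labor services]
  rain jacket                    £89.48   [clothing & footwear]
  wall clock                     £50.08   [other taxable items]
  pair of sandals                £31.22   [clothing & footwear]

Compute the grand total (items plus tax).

Bottle of rosé £12.16: alcohol → 7.75% → £0.9424
Scented candle £16.12: other taxable items → 9.75% → £1.5717
Cough syrup £10.60: OTC medicine → 6.75% → £0.7155
Blazer £215.19: clothing & footwear → 10% + 4% surcharge = 14% → £30.1266
Dry cleaning (3 garments) £31.67: labor services → 9% → £2.8503
Rain jacket £89.48: clothing & footwear → 10% → £8.948
Wall clock £50.08: other taxable items → 9.75% → £4.8828
Pair of sandals £31.22: clothing & footwear → 10% → £3.122
Subtotal = £456.52; unrounded tax = £53.1593 → £53.16; total due = £509.68

£509.68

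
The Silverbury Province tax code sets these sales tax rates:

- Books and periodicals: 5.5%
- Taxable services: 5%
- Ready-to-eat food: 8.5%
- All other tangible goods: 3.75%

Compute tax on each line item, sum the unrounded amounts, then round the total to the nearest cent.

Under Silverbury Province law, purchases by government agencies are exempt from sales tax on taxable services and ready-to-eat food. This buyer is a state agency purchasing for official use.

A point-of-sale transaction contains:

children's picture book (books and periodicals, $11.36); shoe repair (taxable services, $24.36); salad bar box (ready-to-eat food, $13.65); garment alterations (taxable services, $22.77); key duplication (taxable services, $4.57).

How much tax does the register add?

$0.62

Children's picture book $11.36: books and periodicals → 5.5% → $0.6248
Shoe repair $24.36: taxable services, buyer-exempt → 0% → $0.00
Salad bar box $13.65: ready-to-eat food, buyer-exempt → 0% → $0.00
Garment alterations $22.77: taxable services, buyer-exempt → 0% → $0.00
Key duplication $4.57: taxable services, buyer-exempt → 0% → $0.00
Unrounded tax sum = $0.6248 → $0.62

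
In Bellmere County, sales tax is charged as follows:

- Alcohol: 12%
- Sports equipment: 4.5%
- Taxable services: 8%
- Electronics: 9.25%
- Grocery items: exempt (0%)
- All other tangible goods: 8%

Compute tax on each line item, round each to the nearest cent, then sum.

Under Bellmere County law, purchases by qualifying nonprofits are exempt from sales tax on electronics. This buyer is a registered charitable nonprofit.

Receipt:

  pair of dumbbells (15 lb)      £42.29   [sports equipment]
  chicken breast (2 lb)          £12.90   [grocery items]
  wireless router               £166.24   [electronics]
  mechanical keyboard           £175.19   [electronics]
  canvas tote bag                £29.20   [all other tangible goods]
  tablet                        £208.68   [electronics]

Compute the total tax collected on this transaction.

£4.24

Pair of dumbbells (15 lb) £42.29: sports equipment → 4.5% → £1.90
Chicken breast (2 lb) £12.90: grocery items → 0% → £0.00
Wireless router £166.24: electronics, buyer-exempt → 0% → £0.00
Mechanical keyboard £175.19: electronics, buyer-exempt → 0% → £0.00
Canvas tote bag £29.20: all other tangible goods → 8% → £2.34
Tablet £208.68: electronics, buyer-exempt → 0% → £0.00
Total tax = £1.90 + £2.34 = £4.24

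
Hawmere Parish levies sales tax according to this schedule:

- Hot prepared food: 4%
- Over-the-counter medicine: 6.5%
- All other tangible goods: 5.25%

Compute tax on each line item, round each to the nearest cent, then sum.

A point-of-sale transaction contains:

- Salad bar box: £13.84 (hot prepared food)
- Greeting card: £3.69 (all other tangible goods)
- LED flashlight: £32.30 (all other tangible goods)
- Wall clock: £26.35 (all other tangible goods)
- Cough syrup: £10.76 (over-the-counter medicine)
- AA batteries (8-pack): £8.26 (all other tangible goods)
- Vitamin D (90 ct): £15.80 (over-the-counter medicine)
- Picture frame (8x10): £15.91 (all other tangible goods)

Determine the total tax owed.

Salad bar box £13.84: hot prepared food → 4% → £0.55
Greeting card £3.69: all other tangible goods → 5.25% → £0.19
LED flashlight £32.30: all other tangible goods → 5.25% → £1.70
Wall clock £26.35: all other tangible goods → 5.25% → £1.38
Cough syrup £10.76: over-the-counter medicine → 6.5% → £0.70
AA batteries (8-pack) £8.26: all other tangible goods → 5.25% → £0.43
Vitamin D (90 ct) £15.80: over-the-counter medicine → 6.5% → £1.03
Picture frame (8x10) £15.91: all other tangible goods → 5.25% → £0.84
Total tax = £0.55 + £0.19 + £1.70 + £1.38 + £0.70 + £0.43 + £1.03 + £0.84 = £6.82

£6.82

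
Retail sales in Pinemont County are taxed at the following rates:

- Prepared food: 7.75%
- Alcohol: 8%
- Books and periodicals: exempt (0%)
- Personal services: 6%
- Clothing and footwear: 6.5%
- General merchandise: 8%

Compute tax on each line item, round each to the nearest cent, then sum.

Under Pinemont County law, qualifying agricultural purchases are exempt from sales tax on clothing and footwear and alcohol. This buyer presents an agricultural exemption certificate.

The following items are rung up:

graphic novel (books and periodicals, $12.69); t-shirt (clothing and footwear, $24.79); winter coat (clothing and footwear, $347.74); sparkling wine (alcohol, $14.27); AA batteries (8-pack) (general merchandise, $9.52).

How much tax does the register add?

Graphic novel $12.69: books and periodicals → 0% → $0.00
T-shirt $24.79: clothing and footwear, buyer-exempt → 0% → $0.00
Winter coat $347.74: clothing and footwear, buyer-exempt → 0% → $0.00
Sparkling wine $14.27: alcohol, buyer-exempt → 0% → $0.00
AA batteries (8-pack) $9.52: general merchandise → 8% → $0.76
Total tax = $0.76

$0.76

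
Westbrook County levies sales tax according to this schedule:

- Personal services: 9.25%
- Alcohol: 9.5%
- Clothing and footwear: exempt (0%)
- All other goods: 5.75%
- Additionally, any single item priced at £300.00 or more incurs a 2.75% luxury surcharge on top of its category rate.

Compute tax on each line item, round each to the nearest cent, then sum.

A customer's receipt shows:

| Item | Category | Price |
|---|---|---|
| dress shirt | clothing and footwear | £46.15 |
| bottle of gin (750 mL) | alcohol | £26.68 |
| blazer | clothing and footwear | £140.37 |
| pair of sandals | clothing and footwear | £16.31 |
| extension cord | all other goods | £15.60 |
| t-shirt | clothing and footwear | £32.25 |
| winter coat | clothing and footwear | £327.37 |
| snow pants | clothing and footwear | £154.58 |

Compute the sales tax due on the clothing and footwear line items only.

Dress shirt £46.15: clothing and footwear → 0% → £0.00
Blazer £140.37: clothing and footwear → 0% → £0.00
Pair of sandals £16.31: clothing and footwear → 0% → £0.00
T-shirt £32.25: clothing and footwear → 0% → £0.00
Winter coat £327.37: clothing and footwear → 0% + 2.75% surcharge = 2.75% → £9.00
Snow pants £154.58: clothing and footwear → 0% → £0.00
Tax on clothing and footwear = £0.00 + £0.00 + £0.00 + £0.00 + £9.00 + £0.00 = £9.00

£9.00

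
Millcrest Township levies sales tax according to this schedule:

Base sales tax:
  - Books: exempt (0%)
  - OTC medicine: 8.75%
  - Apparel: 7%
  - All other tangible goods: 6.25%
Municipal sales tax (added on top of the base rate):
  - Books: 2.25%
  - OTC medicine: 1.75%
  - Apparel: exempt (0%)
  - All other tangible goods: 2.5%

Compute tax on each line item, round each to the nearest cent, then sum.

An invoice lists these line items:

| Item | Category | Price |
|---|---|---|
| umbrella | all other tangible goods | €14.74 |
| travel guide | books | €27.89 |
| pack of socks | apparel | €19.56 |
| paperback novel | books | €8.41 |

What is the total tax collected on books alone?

€0.82

Travel guide €27.89: books → 0% + 2.25% municipal = 2.25% → €0.63
Paperback novel €8.41: books → 0% + 2.25% municipal = 2.25% → €0.19
Tax on books = €0.63 + €0.19 = €0.82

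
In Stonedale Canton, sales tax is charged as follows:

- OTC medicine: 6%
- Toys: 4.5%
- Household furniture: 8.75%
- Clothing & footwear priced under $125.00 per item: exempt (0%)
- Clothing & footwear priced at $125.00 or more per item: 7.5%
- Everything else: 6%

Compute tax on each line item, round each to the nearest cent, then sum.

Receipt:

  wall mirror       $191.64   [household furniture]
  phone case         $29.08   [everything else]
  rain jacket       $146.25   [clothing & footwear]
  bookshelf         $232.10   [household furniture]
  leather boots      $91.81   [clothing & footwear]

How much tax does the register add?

Wall mirror $191.64: household furniture → 8.75% → $16.77
Phone case $29.08: everything else → 6% → $1.74
Rain jacket $146.25: clothing & footwear, $125.00 or more → 7.5% → $10.97
Bookshelf $232.10: household furniture → 8.75% → $20.31
Leather boots $91.81: clothing & footwear, under $125.00 → 0% → $0.00
Total tax = $16.77 + $1.74 + $10.97 + $20.31 = $49.79

$49.79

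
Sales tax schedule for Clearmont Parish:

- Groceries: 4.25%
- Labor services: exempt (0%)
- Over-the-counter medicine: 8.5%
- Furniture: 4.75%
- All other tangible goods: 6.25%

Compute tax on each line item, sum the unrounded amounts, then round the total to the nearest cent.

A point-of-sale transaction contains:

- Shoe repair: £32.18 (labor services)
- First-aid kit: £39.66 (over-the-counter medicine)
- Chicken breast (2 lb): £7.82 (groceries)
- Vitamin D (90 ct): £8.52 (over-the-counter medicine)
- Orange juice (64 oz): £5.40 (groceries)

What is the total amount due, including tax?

Shoe repair £32.18: labor services → 0% → £0.00
First-aid kit £39.66: over-the-counter medicine → 8.5% → £3.3711
Chicken breast (2 lb) £7.82: groceries → 4.25% → £0.33235
Vitamin D (90 ct) £8.52: over-the-counter medicine → 8.5% → £0.7242
Orange juice (64 oz) £5.40: groceries → 4.25% → £0.2295
Subtotal = £93.58; unrounded tax = £4.65715 → £4.66; total due = £98.24

£98.24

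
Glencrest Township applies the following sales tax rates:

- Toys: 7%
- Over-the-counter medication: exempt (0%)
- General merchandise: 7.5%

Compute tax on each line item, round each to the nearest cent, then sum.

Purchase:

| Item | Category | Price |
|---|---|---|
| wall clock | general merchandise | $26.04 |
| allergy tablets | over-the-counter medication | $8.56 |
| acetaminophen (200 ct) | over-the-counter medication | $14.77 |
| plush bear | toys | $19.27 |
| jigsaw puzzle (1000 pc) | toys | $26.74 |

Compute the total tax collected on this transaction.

Wall clock $26.04: general merchandise → 7.5% → $1.95
Allergy tablets $8.56: over-the-counter medication → 0% → $0.00
Acetaminophen (200 ct) $14.77: over-the-counter medication → 0% → $0.00
Plush bear $19.27: toys → 7% → $1.35
Jigsaw puzzle (1000 pc) $26.74: toys → 7% → $1.87
Total tax = $1.95 + $1.35 + $1.87 = $5.17

$5.17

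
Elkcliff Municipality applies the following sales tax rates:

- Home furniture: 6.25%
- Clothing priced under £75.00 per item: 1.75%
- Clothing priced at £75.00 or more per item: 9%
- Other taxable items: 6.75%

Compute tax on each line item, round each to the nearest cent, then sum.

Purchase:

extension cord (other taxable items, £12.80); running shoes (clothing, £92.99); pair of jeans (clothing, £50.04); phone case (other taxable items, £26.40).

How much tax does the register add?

£11.89

Extension cord £12.80: other taxable items → 6.75% → £0.86
Running shoes £92.99: clothing, £75.00 or more → 9% → £8.37
Pair of jeans £50.04: clothing, under £75.00 → 1.75% → £0.88
Phone case £26.40: other taxable items → 6.75% → £1.78
Total tax = £0.86 + £8.37 + £0.88 + £1.78 = £11.89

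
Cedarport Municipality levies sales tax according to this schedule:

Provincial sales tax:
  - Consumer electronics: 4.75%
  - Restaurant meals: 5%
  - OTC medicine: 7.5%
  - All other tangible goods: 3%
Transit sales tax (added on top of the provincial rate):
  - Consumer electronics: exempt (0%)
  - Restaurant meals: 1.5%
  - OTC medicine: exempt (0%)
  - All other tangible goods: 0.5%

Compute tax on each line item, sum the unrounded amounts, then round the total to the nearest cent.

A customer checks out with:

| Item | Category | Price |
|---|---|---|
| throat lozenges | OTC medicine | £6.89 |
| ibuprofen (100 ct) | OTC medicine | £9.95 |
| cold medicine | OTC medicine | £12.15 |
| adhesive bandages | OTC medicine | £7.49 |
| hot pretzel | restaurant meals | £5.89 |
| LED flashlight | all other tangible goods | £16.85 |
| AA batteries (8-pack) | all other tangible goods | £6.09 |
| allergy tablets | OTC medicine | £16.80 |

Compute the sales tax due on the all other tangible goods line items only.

£0.80

LED flashlight £16.85: all other tangible goods → 3% + 0.5% transit = 3.5% → £0.58975
AA batteries (8-pack) £6.09: all other tangible goods → 3% + 0.5% transit = 3.5% → £0.21315
Tax on all other tangible goods: unrounded sum = £0.8029 → £0.80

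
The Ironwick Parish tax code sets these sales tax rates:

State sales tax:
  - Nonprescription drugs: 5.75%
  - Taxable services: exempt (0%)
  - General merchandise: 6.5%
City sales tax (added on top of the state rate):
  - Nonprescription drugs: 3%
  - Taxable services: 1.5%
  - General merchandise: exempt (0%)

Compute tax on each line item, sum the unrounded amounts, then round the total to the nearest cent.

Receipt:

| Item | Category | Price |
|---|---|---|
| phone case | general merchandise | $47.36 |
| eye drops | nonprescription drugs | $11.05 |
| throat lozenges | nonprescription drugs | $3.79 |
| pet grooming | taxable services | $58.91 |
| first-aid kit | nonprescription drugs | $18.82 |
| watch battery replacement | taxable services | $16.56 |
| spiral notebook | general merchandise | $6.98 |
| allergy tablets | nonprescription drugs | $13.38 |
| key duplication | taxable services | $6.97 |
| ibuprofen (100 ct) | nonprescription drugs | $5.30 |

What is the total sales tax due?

$9.35

Phone case $47.36: general merchandise → 6.5% + 0% city = 6.5% → $3.0784
Eye drops $11.05: nonprescription drugs → 5.75% + 3% city = 8.75% → $0.966875
Throat lozenges $3.79: nonprescription drugs → 5.75% + 3% city = 8.75% → $0.331625
Pet grooming $58.91: taxable services → 0% + 1.5% city = 1.5% → $0.88365
First-aid kit $18.82: nonprescription drugs → 5.75% + 3% city = 8.75% → $1.64675
Watch battery replacement $16.56: taxable services → 0% + 1.5% city = 1.5% → $0.2484
Spiral notebook $6.98: general merchandise → 6.5% + 0% city = 6.5% → $0.4537
Allergy tablets $13.38: nonprescription drugs → 5.75% + 3% city = 8.75% → $1.17075
Key duplication $6.97: taxable services → 0% + 1.5% city = 1.5% → $0.10455
Ibuprofen (100 ct) $5.30: nonprescription drugs → 5.75% + 3% city = 8.75% → $0.46375
Unrounded tax sum = $9.34845 → $9.35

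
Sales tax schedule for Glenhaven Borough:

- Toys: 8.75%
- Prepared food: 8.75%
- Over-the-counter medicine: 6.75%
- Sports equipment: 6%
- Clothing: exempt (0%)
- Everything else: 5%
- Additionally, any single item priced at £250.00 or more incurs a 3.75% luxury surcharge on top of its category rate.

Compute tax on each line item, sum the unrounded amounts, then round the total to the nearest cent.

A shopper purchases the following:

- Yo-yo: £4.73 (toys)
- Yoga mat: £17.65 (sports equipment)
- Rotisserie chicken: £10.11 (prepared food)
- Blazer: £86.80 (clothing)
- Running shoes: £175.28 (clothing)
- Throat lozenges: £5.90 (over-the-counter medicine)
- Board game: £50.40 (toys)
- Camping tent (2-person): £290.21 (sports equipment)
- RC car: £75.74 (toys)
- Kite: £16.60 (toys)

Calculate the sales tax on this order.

Yo-yo £4.73: toys → 8.75% → £0.413875
Yoga mat £17.65: sports equipment → 6% → £1.059
Rotisserie chicken £10.11: prepared food → 8.75% → £0.884625
Blazer £86.80: clothing → 0% → £0.00
Running shoes £175.28: clothing → 0% → £0.00
Throat lozenges £5.90: over-the-counter medicine → 6.75% → £0.39825
Board game £50.40: toys → 8.75% → £4.41
Camping tent (2-person) £290.21: sports equipment → 6% + 3.75% surcharge = 9.75% → £28.295475
RC car £75.74: toys → 8.75% → £6.62725
Kite £16.60: toys → 8.75% → £1.4525
Unrounded tax sum = £43.540975 → £43.54

£43.54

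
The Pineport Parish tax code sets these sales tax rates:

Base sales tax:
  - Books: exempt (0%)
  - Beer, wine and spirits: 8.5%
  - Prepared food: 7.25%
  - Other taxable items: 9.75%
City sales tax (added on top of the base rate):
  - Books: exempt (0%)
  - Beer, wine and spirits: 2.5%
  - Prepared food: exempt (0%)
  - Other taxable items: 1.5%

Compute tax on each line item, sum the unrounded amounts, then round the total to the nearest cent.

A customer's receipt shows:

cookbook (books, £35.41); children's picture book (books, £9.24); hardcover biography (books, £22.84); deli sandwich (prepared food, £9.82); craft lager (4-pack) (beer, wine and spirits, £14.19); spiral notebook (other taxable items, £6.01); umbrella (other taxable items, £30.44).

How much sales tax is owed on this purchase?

Cookbook £35.41: books → 0% + 0% city = 0% → £0.00
Children's picture book £9.24: books → 0% + 0% city = 0% → £0.00
Hardcover biography £22.84: books → 0% + 0% city = 0% → £0.00
Deli sandwich £9.82: prepared food → 7.25% + 0% city = 7.25% → £0.71195
Craft lager (4-pack) £14.19: beer, wine and spirits → 8.5% + 2.5% city = 11% → £1.5609
Spiral notebook £6.01: other taxable items → 9.75% + 1.5% city = 11.25% → £0.676125
Umbrella £30.44: other taxable items → 9.75% + 1.5% city = 11.25% → £3.4245
Unrounded tax sum = £6.373475 → £6.37

£6.37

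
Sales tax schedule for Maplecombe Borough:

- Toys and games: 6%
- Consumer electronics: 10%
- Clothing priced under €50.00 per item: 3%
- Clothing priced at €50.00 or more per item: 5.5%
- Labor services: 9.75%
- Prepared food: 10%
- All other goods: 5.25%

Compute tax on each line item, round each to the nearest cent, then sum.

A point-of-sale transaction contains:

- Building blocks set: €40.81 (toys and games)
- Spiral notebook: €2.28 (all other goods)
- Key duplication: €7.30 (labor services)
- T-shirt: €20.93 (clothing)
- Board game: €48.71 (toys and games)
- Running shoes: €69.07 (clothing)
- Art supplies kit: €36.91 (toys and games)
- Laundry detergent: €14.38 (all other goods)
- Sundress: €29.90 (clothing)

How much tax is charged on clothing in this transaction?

T-shirt €20.93: clothing, under €50.00 → 3% → €0.63
Running shoes €69.07: clothing, €50.00 or more → 5.5% → €3.80
Sundress €29.90: clothing, under €50.00 → 3% → €0.90
Tax on clothing = €0.63 + €3.80 + €0.90 = €5.33

€5.33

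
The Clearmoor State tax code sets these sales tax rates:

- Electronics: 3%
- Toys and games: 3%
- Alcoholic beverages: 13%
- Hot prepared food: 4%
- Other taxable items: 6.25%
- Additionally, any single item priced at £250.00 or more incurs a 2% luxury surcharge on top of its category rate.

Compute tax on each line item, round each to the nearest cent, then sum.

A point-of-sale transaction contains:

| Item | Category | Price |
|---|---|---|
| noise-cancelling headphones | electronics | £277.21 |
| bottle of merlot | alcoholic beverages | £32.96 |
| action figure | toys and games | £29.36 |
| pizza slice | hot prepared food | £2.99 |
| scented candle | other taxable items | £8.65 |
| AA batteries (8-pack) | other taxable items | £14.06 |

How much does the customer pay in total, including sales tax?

£385.79

Noise-cancelling headphones £277.21: electronics → 3% + 2% surcharge = 5% → £13.86
Bottle of merlot £32.96: alcoholic beverages → 13% → £4.28
Action figure £29.36: toys and games → 3% → £0.88
Pizza slice £2.99: hot prepared food → 4% → £0.12
Scented candle £8.65: other taxable items → 6.25% → £0.54
AA batteries (8-pack) £14.06: other taxable items → 6.25% → £0.88
Subtotal = £365.23; tax = £20.56; total due = £385.79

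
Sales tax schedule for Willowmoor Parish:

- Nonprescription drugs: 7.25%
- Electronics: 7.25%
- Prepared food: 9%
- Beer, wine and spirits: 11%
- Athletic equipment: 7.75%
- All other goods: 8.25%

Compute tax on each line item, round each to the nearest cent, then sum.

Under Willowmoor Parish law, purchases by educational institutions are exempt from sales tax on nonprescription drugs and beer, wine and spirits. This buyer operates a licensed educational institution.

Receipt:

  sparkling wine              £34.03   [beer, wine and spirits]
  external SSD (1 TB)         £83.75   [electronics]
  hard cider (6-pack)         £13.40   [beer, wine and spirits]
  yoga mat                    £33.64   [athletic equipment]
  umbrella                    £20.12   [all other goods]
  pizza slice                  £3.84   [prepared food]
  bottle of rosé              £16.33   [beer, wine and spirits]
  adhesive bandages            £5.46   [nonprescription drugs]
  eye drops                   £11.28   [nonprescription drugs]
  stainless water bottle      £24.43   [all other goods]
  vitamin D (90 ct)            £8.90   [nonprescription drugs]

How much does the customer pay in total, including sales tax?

£267.89

Sparkling wine £34.03: beer, wine and spirits, buyer-exempt → 0% → £0.00
External SSD (1 TB) £83.75: electronics → 7.25% → £6.07
Hard cider (6-pack) £13.40: beer, wine and spirits, buyer-exempt → 0% → £0.00
Yoga mat £33.64: athletic equipment → 7.75% → £2.61
Umbrella £20.12: all other goods → 8.25% → £1.66
Pizza slice £3.84: prepared food → 9% → £0.35
Bottle of rosé £16.33: beer, wine and spirits, buyer-exempt → 0% → £0.00
Adhesive bandages £5.46: nonprescription drugs, buyer-exempt → 0% → £0.00
Eye drops £11.28: nonprescription drugs, buyer-exempt → 0% → £0.00
Stainless water bottle £24.43: all other goods → 8.25% → £2.02
Vitamin D (90 ct) £8.90: nonprescription drugs, buyer-exempt → 0% → £0.00
Subtotal = £255.18; tax = £12.71; total due = £267.89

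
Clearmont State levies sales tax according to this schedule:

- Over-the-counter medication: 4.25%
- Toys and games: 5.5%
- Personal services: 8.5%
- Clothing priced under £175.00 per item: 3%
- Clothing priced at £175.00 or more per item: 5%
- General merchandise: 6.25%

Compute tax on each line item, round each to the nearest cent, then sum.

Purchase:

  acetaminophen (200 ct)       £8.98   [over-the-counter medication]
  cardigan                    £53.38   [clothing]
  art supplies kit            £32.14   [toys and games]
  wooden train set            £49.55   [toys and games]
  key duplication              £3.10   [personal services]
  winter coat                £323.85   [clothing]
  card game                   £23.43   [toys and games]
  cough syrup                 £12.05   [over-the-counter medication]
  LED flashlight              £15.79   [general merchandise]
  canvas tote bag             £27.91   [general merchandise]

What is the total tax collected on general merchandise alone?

LED flashlight £15.79: general merchandise → 6.25% → £0.99
Canvas tote bag £27.91: general merchandise → 6.25% → £1.74
Tax on general merchandise = £0.99 + £1.74 = £2.73

£2.73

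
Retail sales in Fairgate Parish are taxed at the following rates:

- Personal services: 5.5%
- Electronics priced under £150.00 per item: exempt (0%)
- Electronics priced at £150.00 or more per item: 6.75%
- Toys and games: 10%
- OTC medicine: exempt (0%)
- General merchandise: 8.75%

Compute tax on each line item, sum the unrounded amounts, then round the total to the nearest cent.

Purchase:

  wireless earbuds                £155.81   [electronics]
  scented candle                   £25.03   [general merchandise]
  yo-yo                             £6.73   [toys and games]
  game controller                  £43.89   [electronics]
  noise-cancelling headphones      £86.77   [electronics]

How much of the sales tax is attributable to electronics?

£10.52

Wireless earbuds £155.81: electronics, £150.00 or more → 6.75% → £10.517175
Game controller £43.89: electronics, under £150.00 → 0% → £0.00
Noise-cancelling headphones £86.77: electronics, under £150.00 → 0% → £0.00
Tax on electronics: unrounded sum = £10.517175 → £10.52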